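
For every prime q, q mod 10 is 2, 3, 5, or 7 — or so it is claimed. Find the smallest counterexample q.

q = 11

A counterexample is any prime q such that the claim fails; we check each in order.
q = 2: 2 mod 10 = 2.
q = 3: 3 mod 10 = 3.
q = 5: 5 mod 10 = 5.
q = 7: 7 mod 10 = 7.
q = 11: 11 mod 10 = 1 — not in {2, 3, 5, 7}.
Hence q = 11 is a counterexample.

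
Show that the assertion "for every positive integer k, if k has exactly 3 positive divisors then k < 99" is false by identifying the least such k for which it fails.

k = 121

We need the least positive integer k for which k has exactly 3 positive divisors but the claim fails.
For k = 4, 9, 25, 49 the conclusion holds.
k = 121: τ(121) = 3; 121 ≥ 99.
So k = 121 is the smallest counterexample.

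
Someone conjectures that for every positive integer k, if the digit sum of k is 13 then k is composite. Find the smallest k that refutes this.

k = 67

Check each positive integer k in order until the digit sum of k is 13 but k is prime.
For k = 49, 58 the conclusion holds.
k = 67: digit sum 13; 67 is prime, not composite.
So k = 67 is the smallest counterexample.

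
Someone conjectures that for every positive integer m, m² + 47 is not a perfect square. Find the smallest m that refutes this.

For m = 1, 2, 3, 4, …, 20, 21, 22 the conclusion holds.
m = 23: 23² + 47 = 576 = 24², a perfect square.
Hence m = 23 is a counterexample.

m = 23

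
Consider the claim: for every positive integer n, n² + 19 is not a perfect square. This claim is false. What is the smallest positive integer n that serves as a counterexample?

Check each positive integer n in order until n² + 19 is a perfect square.
For n = 1, 2, 3, 4, 5, 6, 7, 8 the conclusion holds.
n = 9: 9² + 19 = 100 = 10², a perfect square.
Thus n = 9 disproves the claim, and no smaller n works.

n = 9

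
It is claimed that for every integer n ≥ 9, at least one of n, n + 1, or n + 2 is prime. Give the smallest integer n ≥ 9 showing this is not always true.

n = 14

For n = 9, 10, 11, 12, 13 the conclusion holds.
n = 14: 14 = 2 × 7; 15 = 3 × 5; 16 = 2 × 8 — all composite.
So n = 14 is the smallest counterexample.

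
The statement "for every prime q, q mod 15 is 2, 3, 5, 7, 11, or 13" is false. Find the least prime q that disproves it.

q = 19

A counterexample is any prime q such that the claim fails; we check each in order.
For q = 2, 3, 5, 7, 11, 13, 17 the conclusion holds.
q = 19: 19 mod 15 = 4 — not in {2, 3, 5, 7, 11, 13}.
So q = 19 is the smallest counterexample.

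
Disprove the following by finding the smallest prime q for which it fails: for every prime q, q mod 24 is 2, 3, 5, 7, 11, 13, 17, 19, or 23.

Check each prime q in order until the claim fails.
For q = 2, 3, 5, 7, …, 61, 67, 71 the conclusion holds.
q = 73: 73 mod 24 = 1 — not in {2, 3, 5, 7, 11, 13, 17, 19, 23}.
So q = 73 is the smallest counterexample.

q = 73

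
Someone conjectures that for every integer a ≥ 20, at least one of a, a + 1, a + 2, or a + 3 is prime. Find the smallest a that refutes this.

a = 24

A counterexample is any integer a ≥ 20 such that a, a + 1, a + 2, a + 3 are all composite; we check each in order.
The first 4 eligible values, up to a = 23, all satisfy the conclusion.
a = 24: 24 = 2 × 12; 25 = 5 × 5; 26 = 2 × 13; 27 = 3 × 9 — all composite.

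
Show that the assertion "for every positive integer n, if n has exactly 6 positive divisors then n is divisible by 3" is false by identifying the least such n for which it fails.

n = 20

For n = 12, 18 the conclusion holds.
n = 20: τ(20) = 6; 20 mod 3 = 2.
Hence n = 20 is a counterexample.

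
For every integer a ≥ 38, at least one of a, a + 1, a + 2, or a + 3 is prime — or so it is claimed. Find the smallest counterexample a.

a = 48

A counterexample is any integer a ≥ 38 such that a, a + 1, a + 2, a + 3 are all composite; we check each in order.
The first 10 eligible values, up to a = 47, all satisfy the conclusion.
a = 48: 48 = 2 × 24; 49 = 7 × 7; 50 = 2 × 25; 51 = 3 × 17 — all composite.
Hence a = 48 is a counterexample.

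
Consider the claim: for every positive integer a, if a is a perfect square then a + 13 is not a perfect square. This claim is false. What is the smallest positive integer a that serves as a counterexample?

For a = 1, 4, 9, 16, 25 the conclusion holds.
a = 36: 36 = 6² and 36 + 13 = 49 = 7².

a = 36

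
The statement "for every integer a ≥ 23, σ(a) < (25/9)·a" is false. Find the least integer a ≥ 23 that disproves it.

a = 60

A counterexample is any integer a ≥ 23 such that the claim fails; we check each in order.
For a = 23, 24, 25, 26, …, 57, 58, 59 the conclusion holds.
a = 60: σ(60) = 168; 168 ≥ 500/3.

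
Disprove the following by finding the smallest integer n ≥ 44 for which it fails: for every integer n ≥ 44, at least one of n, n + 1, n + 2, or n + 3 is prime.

We need the least integer n ≥ 44 for which n, n + 1, n + 2, n + 3 are all composite.
The first 4 eligible values, up to n = 47, all satisfy the conclusion.
n = 48: 48 = 2 × 24; 49 = 7 × 7; 50 = 2 × 25; 51 = 3 × 17 — all composite.
So n = 48 is the smallest counterexample.

n = 48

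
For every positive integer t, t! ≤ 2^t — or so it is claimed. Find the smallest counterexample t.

t = 4

For t = 1, 2, 3 the conclusion holds.
t = 4: t! = 24 and 2^t = 16, so 24 > 16.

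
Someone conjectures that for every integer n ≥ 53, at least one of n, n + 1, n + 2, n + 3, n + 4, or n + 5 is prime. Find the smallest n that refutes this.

We need the least integer n ≥ 53 for which n, n + 1, n + 2, n + 3, n + 4, n + 5 are all composite.
For n = 53, 54, 55, 56, …, 87, 88, 89 the conclusion holds.
n = 90: 90 = 2 × 45; 91 = 7 × 13; 92 = 2 × 46; 93 = 3 × 31; 94 = 2 × 47; 95 = 5 × 19 — all composite.
So n = 90 is the smallest counterexample.

n = 90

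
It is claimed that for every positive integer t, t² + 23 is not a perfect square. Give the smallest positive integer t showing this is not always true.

t = 11

Check each positive integer t in order until t² + 23 is a perfect square.
For t = 1, 2, 3, 4, 5, 6, 7, 8, 9, 10 the conclusion holds.
t = 11: 11² + 23 = 144 = 12², a perfect square.
Hence t = 11 is a counterexample.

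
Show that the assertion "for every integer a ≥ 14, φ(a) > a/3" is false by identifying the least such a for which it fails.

a = 18

A counterexample is any integer a ≥ 14 such that the claim fails; we check each in order.
a = 14: φ(14) = 6 and 14/3 = 14/3, so φ(14) > 14/3.
a = 15: φ(15) = 8 and 15/3 = 5, so φ(15) > 15/3.
a = 16: φ(16) = 8 and 16/3 = 16/3, so φ(16) > 16/3.
a = 17: φ(17) = 16 and 17/3 = 17/3, so φ(17) > 17/3.
a = 18: φ(18) = 6 and 18/3 = 6, so φ(18) ≤ 18/3.
Hence a = 18 is a counterexample.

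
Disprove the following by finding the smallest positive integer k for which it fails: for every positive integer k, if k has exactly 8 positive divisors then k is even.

k = 105

For k = 24, 30, 40, 42, …, 88, 102, 104 the conclusion holds.
k = 105: divisors of 105: 1, 3, 5, 7, 15, 21, 35, 105; 105 is odd.
Hence k = 105 is a counterexample.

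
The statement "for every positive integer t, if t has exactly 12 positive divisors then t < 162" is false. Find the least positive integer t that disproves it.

t = 198

We need the least positive integer t for which t has exactly 12 positive divisors but the claim fails.
For t = 60, 72, 84, 90, …, 150, 156, 160 the conclusion holds.
t = 198: τ(198) = 12; 198 ≥ 162.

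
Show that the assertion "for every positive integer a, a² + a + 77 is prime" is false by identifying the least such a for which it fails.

a = 6

A counterexample is any positive integer a such that a² + a + 77 is not prime; we check each in order.
a = 1: a² + a + 77 = 79, prime.
a = 2: a² + a + 77 = 83, prime.
a = 3: a² + a + 77 = 89, prime.
a = 4: a² + a + 77 = 97, prime.
a = 5: a² + a + 77 = 107, prime.
a = 6: a² + a + 77 = 119 = 7 × 17, composite.
Hence a = 6 is a counterexample.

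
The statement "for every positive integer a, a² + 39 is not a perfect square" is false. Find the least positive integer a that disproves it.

a = 5

For a = 1, 2, 3, 4 the conclusion holds.
a = 5: 5² + 39 = 64 = 8², a perfect square.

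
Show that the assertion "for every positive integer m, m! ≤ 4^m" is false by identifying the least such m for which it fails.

m = 9

Check each positive integer m in order until m! > 4^m.
For m = 1, 2, 3, 4, 5, 6, 7, 8 the conclusion holds.
m = 9: m! = 362880 and 4^m = 262144, so 362880 > 262144.
Thus m = 9 disproves the claim, and no smaller m works.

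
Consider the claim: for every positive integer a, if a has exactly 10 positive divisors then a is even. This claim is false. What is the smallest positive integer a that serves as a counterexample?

a = 405

We need the least positive integer a for which a has exactly 10 positive divisors but a is odd.
For a = 48, 80, 112, 162, 176, 208, 272, 304, 368 the conclusion holds.
a = 405: divisors of 405: 10 divisors; 405 is odd.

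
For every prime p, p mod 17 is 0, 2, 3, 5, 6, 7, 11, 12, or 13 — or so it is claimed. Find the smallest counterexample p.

Check each prime p in order until the claim fails.
For p = 2, 3, 5, 7, 11, 13, 17, 19, 23, 29 the conclusion holds.
p = 31: 31 mod 17 = 14 — not in {0, 2, 3, 5, 6, 7, 11, 12, 13}.
So p = 31 is the smallest counterexample.

p = 31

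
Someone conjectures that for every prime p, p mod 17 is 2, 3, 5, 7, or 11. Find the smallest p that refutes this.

For p = 2, 3, 5, 7, 11 the conclusion holds.
p = 13: 13 mod 17 = 13 — not in {2, 3, 5, 7, 11}.

p = 13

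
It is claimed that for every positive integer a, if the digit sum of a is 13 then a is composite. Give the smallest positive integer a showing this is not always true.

a = 67

A counterexample is any positive integer a such that the digit sum of a is 13 but a is prime; we check each in order.
a = 49: digit sum 13; 49 is composite.
a = 58: digit sum 13; 58 is composite.
a = 67: digit sum 13; 67 is prime, not composite.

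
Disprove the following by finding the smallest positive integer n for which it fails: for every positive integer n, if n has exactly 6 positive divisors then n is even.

We need the least positive integer n for which n has exactly 6 positive divisors but n is odd.
n = 12: divisors of 12: 1, 2, 3, 4, 6, 12; 12 is even.
n = 18: divisors of 18: 1, 2, 3, 6, 9, 18; 18 is even.
n = 20: divisors of 20: 1, 2, 4, 5, 10, 20; 20 is even.
n = 28: divisors of 28: 1, 2, 4, 7, 14, 28; 28 is even.
n = 32: divisors of 32: 1, 2, 4, 8, 16, 32; 32 is even.
n = 44: divisors of 44: 1, 2, 4, 11, 22, 44; 44 is even.
n = 45: divisors of 45: 1, 3, 5, 9, 15, 45; 45 is odd.
So n = 45 is the smallest counterexample.

n = 45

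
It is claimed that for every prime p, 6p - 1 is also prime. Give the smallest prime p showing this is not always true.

A counterexample is any prime p such that 6p - 1 is not prime; we check each in order.
The first 4 eligible values, up to p = 7, all satisfy the conclusion.
p = 11: 6p - 1 = 65 = 5 × 13, not prime.
Hence p = 11 is a counterexample.

p = 11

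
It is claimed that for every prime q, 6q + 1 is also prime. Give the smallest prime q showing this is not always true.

q = 19

We need the least prime q for which 6q + 1 is not prime.
For q = 2, 3, 5, 7, 11, 13, 17 the conclusion holds.
q = 19: 6q + 1 = 115 = 5 × 23, not prime.
Hence q = 19 is a counterexample.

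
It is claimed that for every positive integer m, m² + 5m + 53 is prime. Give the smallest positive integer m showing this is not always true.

m = 3

m = 1: m² + 5m + 53 = 59, prime.
m = 2: m² + 5m + 53 = 67, prime.
m = 3: m² + 5m + 53 = 77 = 7 × 11, composite.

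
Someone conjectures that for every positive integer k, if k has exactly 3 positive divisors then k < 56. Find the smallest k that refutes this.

Check each positive integer k in order until k has exactly 3 positive divisors but the claim fails.
The first 4 eligible values, up to k = 49, all satisfy the conclusion.
k = 121: τ(121) = 3; 121 ≥ 56.

k = 121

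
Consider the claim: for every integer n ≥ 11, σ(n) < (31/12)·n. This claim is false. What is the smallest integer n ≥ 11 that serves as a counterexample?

n = 48

A counterexample is any integer n ≥ 11 such that the claim fails; we check each in order.
For n = 11, 12, 13, 14, …, 45, 46, 47 the conclusion holds.
n = 48: σ(48) = 124; 124 ≥ 124.
Hence n = 48 is a counterexample.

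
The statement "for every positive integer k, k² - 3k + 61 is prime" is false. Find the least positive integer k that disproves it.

k = 4

We need the least positive integer k for which k² - 3k + 61 is not prime.
For k = 1, 2, 3 the conclusion holds.
k = 4: k² - 3k + 61 = 65 = 5 × 13, composite.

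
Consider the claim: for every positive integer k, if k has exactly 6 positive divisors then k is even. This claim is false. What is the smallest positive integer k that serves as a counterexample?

A counterexample is any positive integer k such that k has exactly 6 positive divisors but k is odd; we check each in order.
The first 6 eligible values, up to k = 44, all satisfy the conclusion.
k = 45: divisors of 45: 1, 3, 5, 9, 15, 45; 45 is odd.
Thus k = 45 disproves the claim, and no smaller k works.

k = 45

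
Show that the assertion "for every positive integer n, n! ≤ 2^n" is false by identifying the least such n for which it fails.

A counterexample is any positive integer n such that n! > 2^n; we check each in order.
n = 1: n! = 1 and 2^n = 2, so 1 ≤ 2.
n = 2: n! = 2 and 2^n = 4, so 2 ≤ 4.
n = 3: n! = 6 and 2^n = 8, so 6 ≤ 8.
n = 4: n! = 24 and 2^n = 16, so 24 > 16.
Hence n = 4 is a counterexample.

n = 4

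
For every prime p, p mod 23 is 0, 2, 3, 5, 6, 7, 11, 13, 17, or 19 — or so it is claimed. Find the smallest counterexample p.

Check each prime p in order until the claim fails.
The first 10 eligible values, up to p = 29, all satisfy the conclusion.
p = 31: 31 mod 23 = 8 — not in {0, 2, 3, 5, 6, 7, 11, 13, 17, 19}.
Hence p = 31 is a counterexample.

p = 31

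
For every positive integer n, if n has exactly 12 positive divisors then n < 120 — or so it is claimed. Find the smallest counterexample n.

n = 126

Check each positive integer n in order until n has exactly 12 positive divisors but the claim fails.
n = 60: τ(60) = 12; 60 < 120.
n = 72: τ(72) = 12; 72 < 120.
n = 84: τ(84) = 12; 84 < 120.
n = 90: τ(90) = 12; 90 < 120.
n = 96: τ(96) = 12; 96 < 120.
n = 108: τ(108) = 12; 108 < 120.
n = 126: τ(126) = 12; 126 ≥ 120.
Hence n = 126 is a counterexample.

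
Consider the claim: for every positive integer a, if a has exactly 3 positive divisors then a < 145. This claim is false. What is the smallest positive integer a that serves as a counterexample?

a = 169

A counterexample is any positive integer a such that a has exactly 3 positive divisors but the claim fails; we check each in order.
For a = 4, 9, 25, 49, 121 the conclusion holds.
a = 169: τ(169) = 3; 169 ≥ 145.
Hence a = 169 is a counterexample.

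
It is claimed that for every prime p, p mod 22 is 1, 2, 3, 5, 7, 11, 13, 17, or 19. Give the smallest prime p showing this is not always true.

We need the least prime p for which the claim fails.
For p = 2, 3, 5, 7, 11, 13, 17, 19, 23, 29 the conclusion holds.
p = 31: 31 mod 22 = 9 — not in {1, 2, 3, 5, 7, 11, 13, 17, 19}.

p = 31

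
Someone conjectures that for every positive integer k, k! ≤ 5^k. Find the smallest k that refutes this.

Check each positive integer k in order until k! > 5^k.
For k = 1, 2, 3, 4, …, 9, 10, 11 the conclusion holds.
k = 12: k! = 479001600 and 5^k = 244140625, so 479001600 > 244140625.
Thus k = 12 disproves the claim, and no smaller k works.

k = 12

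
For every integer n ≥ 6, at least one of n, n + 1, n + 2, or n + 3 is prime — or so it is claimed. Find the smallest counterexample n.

n = 24

For n = 6, 7, 8, 9, …, 21, 22, 23 the conclusion holds.
n = 24: 24 = 2 × 12; 25 = 5 × 5; 26 = 2 × 13; 27 = 3 × 9 — all composite.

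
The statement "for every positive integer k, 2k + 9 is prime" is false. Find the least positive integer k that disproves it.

Check each positive integer k in order until 2k + 9 is not prime.
k = 1: 2k + 9 = 11, prime.
k = 2: 2k + 9 = 13, prime.
k = 3: 2k + 9 = 15 = 3 × 5, composite.
So k = 3 is the smallest counterexample.

k = 3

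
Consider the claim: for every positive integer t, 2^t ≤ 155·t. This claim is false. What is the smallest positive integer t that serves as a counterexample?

t = 11

A counterexample is any positive integer t such that 2^t > 155·t; we check each in order.
For t = 1, 2, 3, 4, 5, 6, 7, 8, 9, 10 the conclusion holds.
t = 11: 2^t = 2048 and 155·t = 1705, so 2048 > 1705.
Thus t = 11 disproves the claim, and no smaller t works.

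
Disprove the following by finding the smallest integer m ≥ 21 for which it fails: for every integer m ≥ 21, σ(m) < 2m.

We need the least integer m ≥ 21 for which the claim fails.
For m = 21, 22, 23 the conclusion holds.
m = 24: σ(24) = 60; 60 ≥ 48.
So m = 24 is the smallest counterexample.

m = 24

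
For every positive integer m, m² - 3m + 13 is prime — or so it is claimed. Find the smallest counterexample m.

m = 12

A counterexample is any positive integer m such that m² - 3m + 13 is not prime; we check each in order.
For m = 1, 2, 3, 4, …, 9, 10, 11 the conclusion holds.
m = 12: m² - 3m + 13 = 121 = 11 × 11, composite.
Hence m = 12 is a counterexample.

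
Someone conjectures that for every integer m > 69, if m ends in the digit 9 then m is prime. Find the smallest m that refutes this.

A counterexample is any integer m > 69 such that m ends in the digit 9 but m is not prime; we check each in order.
For m = 79, 89 the conclusion holds.
m = 99: 99 ends in 9; 99 = 3 × 33, composite.
Hence m = 99 is a counterexample.

m = 99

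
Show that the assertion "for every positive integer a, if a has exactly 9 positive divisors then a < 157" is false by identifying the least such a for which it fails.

a = 196

We need the least positive integer a for which a has exactly 9 positive divisors but the claim fails.
For a = 36, 100 the conclusion holds.
a = 196: τ(196) = 9; 196 ≥ 157.
So a = 196 is the smallest counterexample.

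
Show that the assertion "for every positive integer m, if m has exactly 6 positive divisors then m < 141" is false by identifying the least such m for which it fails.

The first 19 eligible values, up to m = 124, all satisfy the conclusion.
m = 147: τ(147) = 6; 147 ≥ 141.
Thus m = 147 disproves the claim, and no smaller m works.

m = 147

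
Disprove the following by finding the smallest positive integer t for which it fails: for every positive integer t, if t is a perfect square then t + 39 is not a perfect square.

t = 25

A counterexample is any positive integer t such that t is a perfect square but t + 39 is a perfect square; we check each in order.
t = 1: 1 + 39 = 40, not a perfect square.
t = 4: 4 + 39 = 43, not a perfect square.
t = 9: 9 + 39 = 48, not a perfect square.
t = 16: 16 + 39 = 55, not a perfect square.
t = 25: 25 = 5² and 25 + 39 = 64 = 8².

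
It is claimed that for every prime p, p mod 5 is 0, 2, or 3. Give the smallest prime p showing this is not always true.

p = 11

Check each prime p in order until the claim fails.
p = 2: 2 mod 5 = 2.
p = 3: 3 mod 5 = 3.
p = 5: 5 mod 5 = 0.
p = 7: 7 mod 5 = 2.
p = 11: 11 mod 5 = 1 — not in {0, 2, 3}.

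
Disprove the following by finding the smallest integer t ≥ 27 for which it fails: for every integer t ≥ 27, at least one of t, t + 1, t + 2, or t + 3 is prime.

t = 32

For t = 27, 28, 29, 30, 31 the conclusion holds.
t = 32: 32 = 2 × 16; 33 = 3 × 11; 34 = 2 × 17; 35 = 5 × 7 — all composite.
Hence t = 32 is a counterexample.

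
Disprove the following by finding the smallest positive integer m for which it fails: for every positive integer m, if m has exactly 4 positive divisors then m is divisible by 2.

m = 15

Check each positive integer m in order until m has exactly 4 positive divisors but m is not divisible by 2.
m = 6: τ(6) = 4; 6 mod 2 = 0.
m = 8: τ(8) = 4; 8 mod 2 = 0.
m = 10: τ(10) = 4; 10 mod 2 = 0.
m = 14: τ(14) = 4; 14 mod 2 = 0.
m = 15: τ(15) = 4; 15 mod 2 = 1.
So m = 15 is the smallest counterexample.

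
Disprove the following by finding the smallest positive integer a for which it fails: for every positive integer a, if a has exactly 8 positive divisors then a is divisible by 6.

Check each positive integer a in order until a has exactly 8 positive divisors but a is not divisible by 6.
a = 24: τ(24) = 8; 24 mod 6 = 0.
a = 30: τ(30) = 8; 30 mod 6 = 0.
a = 40: τ(40) = 8; 40 mod 6 = 4.

a = 40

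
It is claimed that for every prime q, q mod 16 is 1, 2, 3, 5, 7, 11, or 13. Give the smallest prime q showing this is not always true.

Check each prime q in order until the claim fails.
For q = 2, 3, 5, 7, 11, 13, 17, 19, 23, 29 the conclusion holds.
q = 31: 31 mod 16 = 15 — not in {1, 2, 3, 5, 7, 11, 13}.

q = 31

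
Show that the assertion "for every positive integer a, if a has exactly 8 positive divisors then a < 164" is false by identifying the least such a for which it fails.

Check each positive integer a in order until a has exactly 8 positive divisors but the claim fails.
For a = 24, 30, 40, 42, …, 138, 152, 154 the conclusion holds.
a = 165: τ(165) = 8; 165 ≥ 164.

a = 165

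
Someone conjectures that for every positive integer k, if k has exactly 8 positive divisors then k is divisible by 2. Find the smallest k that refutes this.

k = 105

We need the least positive integer k for which k has exactly 8 positive divisors but k is not divisible by 2.
The first 12 eligible values, up to k = 104, all satisfy the conclusion.
k = 105: τ(105) = 8; 105 mod 2 = 1.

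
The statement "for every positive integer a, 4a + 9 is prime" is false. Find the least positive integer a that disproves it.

a = 3

A counterexample is any positive integer a such that 4a + 9 is not prime; we check each in order.
a = 1: 4a + 9 = 13, prime.
a = 2: 4a + 9 = 17, prime.
a = 3: 4a + 9 = 21 = 3 × 7, composite.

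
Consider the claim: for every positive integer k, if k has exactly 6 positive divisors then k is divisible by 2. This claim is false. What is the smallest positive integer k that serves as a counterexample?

A counterexample is any positive integer k such that k has exactly 6 positive divisors but k is not divisible by 2; we check each in order.
The first 6 eligible values, up to k = 44, all satisfy the conclusion.
k = 45: τ(45) = 6; 45 mod 2 = 1.
Thus k = 45 disproves the claim, and no smaller k works.

k = 45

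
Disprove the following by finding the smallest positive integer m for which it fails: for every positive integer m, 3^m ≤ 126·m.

m = 7

Check each positive integer m in order until 3^m > 126·m.
The first 6 eligible values, up to m = 6, all satisfy the conclusion.
m = 7: 3^m = 2187 and 126·m = 882, so 2187 > 882.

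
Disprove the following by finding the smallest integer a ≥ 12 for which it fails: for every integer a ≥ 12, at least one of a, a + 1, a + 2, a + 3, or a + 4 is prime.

A counterexample is any integer a ≥ 12 such that a, a + 1, a + 2, a + 3, a + 4 are all composite; we check each in order.
The first 12 eligible values, up to a = 23, all satisfy the conclusion.
a = 24: 24 = 2 × 12; 25 = 5 × 5; 26 = 2 × 13; 27 = 3 × 9; 28 = 2 × 14 — all composite.
So a = 24 is the smallest counterexample.

a = 24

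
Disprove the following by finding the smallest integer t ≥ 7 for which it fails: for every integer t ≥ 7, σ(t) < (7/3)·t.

The first 5 eligible values, up to t = 11, all satisfy the conclusion.
t = 12: σ(12) = 28; 28 ≥ 28.
Hence t = 12 is a counterexample.

t = 12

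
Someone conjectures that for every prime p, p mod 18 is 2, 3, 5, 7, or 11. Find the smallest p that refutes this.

Check each prime p in order until the claim fails.
The first 5 eligible values, up to p = 11, all satisfy the conclusion.
p = 13: 13 mod 18 = 13 — not in {2, 3, 5, 7, 11}.
Thus p = 13 disproves the claim, and no smaller p works.

p = 13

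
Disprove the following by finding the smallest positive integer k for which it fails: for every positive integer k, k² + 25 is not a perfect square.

k = 12

For k = 1, 2, 3, 4, …, 9, 10, 11 the conclusion holds.
k = 12: 12² + 25 = 169 = 13², a perfect square.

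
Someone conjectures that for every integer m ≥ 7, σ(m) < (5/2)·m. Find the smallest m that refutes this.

m = 24

For m = 7, 8, 9, 10, …, 21, 22, 23 the conclusion holds.
m = 24: σ(24) = 60; 60 ≥ 60.
So m = 24 is the smallest counterexample.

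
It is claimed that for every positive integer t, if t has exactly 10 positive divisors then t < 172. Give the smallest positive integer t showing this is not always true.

Check each positive integer t in order until t has exactly 10 positive divisors but the claim fails.
t = 48: τ(48) = 10; 48 < 172.
t = 80: τ(80) = 10; 80 < 172.
t = 112: τ(112) = 10; 112 < 172.
t = 162: τ(162) = 10; 162 < 172.
t = 176: τ(176) = 10; 176 ≥ 172.

t = 176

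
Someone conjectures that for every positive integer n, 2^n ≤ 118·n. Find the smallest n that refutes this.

We need the least positive integer n for which 2^n > 118·n.
For n = 1, 2, 3, 4, 5, 6, 7, 8, 9, 10 the conclusion holds.
n = 11: 2^n = 2048 and 118·n = 1298, so 2048 > 1298.
So n = 11 is the smallest counterexample.

n = 11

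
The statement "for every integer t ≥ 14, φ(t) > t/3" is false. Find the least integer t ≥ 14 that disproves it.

t = 18

t = 14: φ(14) = 6 and 14/3 = 14/3, so φ(14) > 14/3.
t = 15: φ(15) = 8 and 15/3 = 5, so φ(15) > 15/3.
t = 16: φ(16) = 8 and 16/3 = 16/3, so φ(16) > 16/3.
t = 17: φ(17) = 16 and 17/3 = 17/3, so φ(17) > 17/3.
t = 18: φ(18) = 6 and 18/3 = 6, so φ(18) ≤ 18/3.
Hence t = 18 is a counterexample.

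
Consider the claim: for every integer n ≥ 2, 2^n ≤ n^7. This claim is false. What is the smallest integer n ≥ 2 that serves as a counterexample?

n = 37

For n = 2, 3, 4, 5, …, 34, 35, 36 the conclusion holds.
n = 37: 2^n = 137438953472 and n^7 = 94931877133, so 137438953472 > 94931877133.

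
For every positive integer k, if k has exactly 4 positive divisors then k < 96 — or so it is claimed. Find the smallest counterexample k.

k = 106

A counterexample is any positive integer k such that k has exactly 4 positive divisors but the claim fails; we check each in order.
For k = 6, 8, 10, 14, …, 93, 94, 95 the conclusion holds.
k = 106: τ(106) = 4; 106 ≥ 96.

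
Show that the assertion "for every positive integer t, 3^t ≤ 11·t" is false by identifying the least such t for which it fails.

t = 4

t = 1: 3^t = 3 and 11·t = 11, so 3 ≤ 11.
t = 2: 3^t = 9 and 11·t = 22, so 9 ≤ 22.
t = 3: 3^t = 27 and 11·t = 33, so 27 ≤ 33.
t = 4: 3^t = 81 and 11·t = 44, so 81 > 44.
So t = 4 is the smallest counterexample.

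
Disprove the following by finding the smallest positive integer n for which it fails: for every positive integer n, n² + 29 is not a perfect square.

n = 14

The first 13 eligible values, up to n = 13, all satisfy the conclusion.
n = 14: 14² + 29 = 225 = 15², a perfect square.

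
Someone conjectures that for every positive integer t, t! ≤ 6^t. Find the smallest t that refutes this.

The first 13 eligible values, up to t = 13, all satisfy the conclusion.
t = 14: t! = 87178291200 and 6^t = 78364164096, so 87178291200 > 78364164096.
Thus t = 14 disproves the claim, and no smaller t works.

t = 14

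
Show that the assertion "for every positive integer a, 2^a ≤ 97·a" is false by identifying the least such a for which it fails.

A counterexample is any positive integer a such that 2^a > 97·a; we check each in order.
For a = 1, 2, 3, 4, 5, 6, 7, 8, 9 the conclusion holds.
a = 10: 2^a = 1024 and 97·a = 970, so 1024 > 970.
Hence a = 10 is a counterexample.

a = 10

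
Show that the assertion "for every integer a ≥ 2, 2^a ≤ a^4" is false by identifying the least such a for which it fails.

A counterexample is any integer a ≥ 2 such that 2^a > a^4; we check each in order.
For a = 2, 3, 4, 5, …, 14, 15, 16 the conclusion holds.
a = 17: 2^a = 131072 and a^4 = 83521, so 131072 > 83521.

a = 17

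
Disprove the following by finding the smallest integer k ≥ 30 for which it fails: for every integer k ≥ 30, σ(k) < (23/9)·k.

We need the least integer k ≥ 30 for which the claim fails.
For k = 30, 31, 32, 33, …, 45, 46, 47 the conclusion holds.
k = 48: σ(48) = 124; 124 ≥ 368/3.

k = 48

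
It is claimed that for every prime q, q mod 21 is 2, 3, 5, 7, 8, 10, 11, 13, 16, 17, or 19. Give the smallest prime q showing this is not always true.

Check each prime q in order until the claim fails.
For q = 2, 3, 5, 7, …, 29, 31, 37 the conclusion holds.
q = 41: 41 mod 21 = 20 — not in {2, 3, 5, 7, 8, 10, 11, 13, 16, 17, 19}.
Hence q = 41 is a counterexample.

q = 41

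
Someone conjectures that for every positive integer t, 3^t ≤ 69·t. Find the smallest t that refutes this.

t = 6

A counterexample is any positive integer t such that 3^t > 69·t; we check each in order.
The first 5 eligible values, up to t = 5, all satisfy the conclusion.
t = 6: 3^t = 729 and 69·t = 414, so 729 > 414.
Hence t = 6 is a counterexample.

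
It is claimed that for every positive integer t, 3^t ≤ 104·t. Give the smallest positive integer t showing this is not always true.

The first 5 eligible values, up to t = 5, all satisfy the conclusion.
t = 6: 3^t = 729 and 104·t = 624, so 729 > 624.
Thus t = 6 disproves the claim, and no smaller t works.

t = 6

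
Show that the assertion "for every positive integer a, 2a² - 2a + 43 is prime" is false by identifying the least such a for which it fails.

A counterexample is any positive integer a such that 2a² - 2a + 43 is not prime; we check each in order.
a = 1: 2a² - 2a + 43 = 43, prime.
a = 2: 2a² - 2a + 43 = 47, prime.
a = 3: 2a² - 2a + 43 = 55 = 5 × 11, composite.

a = 3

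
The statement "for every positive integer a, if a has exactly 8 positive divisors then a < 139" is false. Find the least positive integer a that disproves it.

a = 152

We need the least positive integer a for which a has exactly 8 positive divisors but the claim fails.
The first 20 eligible values, up to a = 138, all satisfy the conclusion.
a = 152: τ(152) = 8; 152 ≥ 139.
So a = 152 is the smallest counterexample.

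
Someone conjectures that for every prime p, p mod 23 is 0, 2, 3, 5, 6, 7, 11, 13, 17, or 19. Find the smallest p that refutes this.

p = 31

A counterexample is any prime p such that the claim fails; we check each in order.
For p = 2, 3, 5, 7, 11, 13, 17, 19, 23, 29 the conclusion holds.
p = 31: 31 mod 23 = 8 — not in {0, 2, 3, 5, 6, 7, 11, 13, 17, 19}.
Thus p = 31 disproves the claim, and no smaller p works.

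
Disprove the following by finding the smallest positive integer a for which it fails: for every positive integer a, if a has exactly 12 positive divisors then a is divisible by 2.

Check each positive integer a in order until a has exactly 12 positive divisors but a is not divisible by 2.
For a = 60, 72, 84, 90, …, 294, 306, 308 the conclusion holds.
a = 315: τ(315) = 12; 315 mod 2 = 1.
Hence a = 315 is a counterexample.

a = 315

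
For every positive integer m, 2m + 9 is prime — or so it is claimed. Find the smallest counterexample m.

A counterexample is any positive integer m such that 2m + 9 is not prime; we check each in order.
For m = 1, 2 the conclusion holds.
m = 3: 2m + 9 = 15 = 3 × 5, composite.

m = 3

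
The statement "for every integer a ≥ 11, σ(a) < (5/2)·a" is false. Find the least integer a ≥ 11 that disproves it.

a = 24

The first 13 eligible values, up to a = 23, all satisfy the conclusion.
a = 24: σ(24) = 60; 60 ≥ 60.
Thus a = 24 disproves the claim, and no smaller a works.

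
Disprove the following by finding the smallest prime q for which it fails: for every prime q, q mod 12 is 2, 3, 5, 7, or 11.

The first 5 eligible values, up to q = 11, all satisfy the conclusion.
q = 13: 13 mod 12 = 1 — not in {2, 3, 5, 7, 11}.

q = 13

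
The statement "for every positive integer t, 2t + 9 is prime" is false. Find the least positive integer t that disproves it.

Check each positive integer t in order until 2t + 9 is not prime.
For t = 1, 2 the conclusion holds.
t = 3: 2t + 9 = 15 = 3 × 5, composite.
So t = 3 is the smallest counterexample.

t = 3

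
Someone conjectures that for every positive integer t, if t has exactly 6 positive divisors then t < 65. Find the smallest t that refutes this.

t = 68

Check each positive integer t in order until t has exactly 6 positive divisors but the claim fails.
The first 10 eligible values, up to t = 63, all satisfy the conclusion.
t = 68: τ(68) = 6; 68 ≥ 65.
Hence t = 68 is a counterexample.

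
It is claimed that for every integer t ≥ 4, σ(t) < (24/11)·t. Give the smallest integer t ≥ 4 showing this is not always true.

Check each integer t ≥ 4 in order until the claim fails.
t = 4: σ(4) = 7; 7 < 96/11.
t = 5: σ(5) = 6; 6 < 120/11.
t = 6: σ(6) = 12; 12 < 144/11.
t = 7: σ(7) = 8; 8 < 168/11.
t = 8: σ(8) = 15; 15 < 192/11.
t = 9: σ(9) = 13; 13 < 216/11.
t = 10: σ(10) = 18; 18 < 240/11.
t = 11: σ(11) = 12; 12 < 24.
t = 12: σ(12) = 28; 28 ≥ 288/11.
So t = 12 is the smallest counterexample.

t = 12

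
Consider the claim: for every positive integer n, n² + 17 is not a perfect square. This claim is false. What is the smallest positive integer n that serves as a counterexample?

n = 8

n = 1: 1² + 17 = 18, not a perfect square.
n = 2: 2² + 17 = 21, not a perfect square.
n = 3: 3² + 17 = 26, not a perfect square.
n = 4: 4² + 17 = 33, not a perfect square.
n = 5: 5² + 17 = 42, not a perfect square.
n = 6: 6² + 17 = 53, not a perfect square.
n = 7: 7² + 17 = 66, not a perfect square.
n = 8: 8² + 17 = 81 = 9², a perfect square.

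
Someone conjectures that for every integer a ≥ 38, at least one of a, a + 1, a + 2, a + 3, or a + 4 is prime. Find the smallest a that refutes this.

a = 48

A counterexample is any integer a ≥ 38 such that a, a + 1, a + 2, a + 3, a + 4 are all composite; we check each in order.
For a = 38, 39, 40, 41, 42, 43, 44, 45, 46, 47 the conclusion holds.
a = 48: 48 = 2 × 24; 49 = 7 × 7; 50 = 2 × 25; 51 = 3 × 17; 52 = 2 × 26 — all composite.
Hence a = 48 is a counterexample.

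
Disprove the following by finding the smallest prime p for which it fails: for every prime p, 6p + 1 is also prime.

p = 19

We need the least prime p for which 6p + 1 is not prime.
For p = 2, 3, 5, 7, 11, 13, 17 the conclusion holds.
p = 19: 6p + 1 = 115 = 5 × 23, not prime.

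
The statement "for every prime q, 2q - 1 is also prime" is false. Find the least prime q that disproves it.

A counterexample is any prime q such that 2q - 1 is not prime; we check each in order.
For q = 2, 3 the conclusion holds.
q = 5: 2q - 1 = 9 = 3 × 3, not prime.
Thus q = 5 disproves the claim, and no smaller q works.

q = 5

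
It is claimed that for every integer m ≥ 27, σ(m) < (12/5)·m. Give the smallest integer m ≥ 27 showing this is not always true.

A counterexample is any integer m ≥ 27 such that the claim fails; we check each in order.
m = 27: σ(27) = 40; 40 < 324/5.
m = 28: σ(28) = 56; 56 < 336/5.
m = 29: σ(29) = 30; 30 < 348/5.
m = 30: σ(30) = 72; 72 ≥ 72.
Hence m = 30 is a counterexample.

m = 30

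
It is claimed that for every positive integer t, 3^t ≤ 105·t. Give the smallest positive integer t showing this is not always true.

The first 5 eligible values, up to t = 5, all satisfy the conclusion.
t = 6: 3^t = 729 and 105·t = 630, so 729 > 630.

t = 6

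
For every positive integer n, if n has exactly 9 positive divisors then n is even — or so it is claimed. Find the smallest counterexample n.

Check each positive integer n in order until n has exactly 9 positive divisors but n is odd.
For n = 36, 100, 196 the conclusion holds.
n = 225: divisors of 225: 9 divisors; 225 is odd.

n = 225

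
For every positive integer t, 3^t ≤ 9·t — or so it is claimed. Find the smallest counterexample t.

For t = 1, 2, 3 the conclusion holds.
t = 4: 3^t = 81 and 9·t = 36, so 81 > 36.
Thus t = 4 disproves the claim, and no smaller t works.

t = 4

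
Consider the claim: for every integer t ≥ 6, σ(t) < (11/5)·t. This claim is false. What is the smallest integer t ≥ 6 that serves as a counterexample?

A counterexample is any integer t ≥ 6 such that the claim fails; we check each in order.
For t = 6, 7, 8, 9, 10, 11 the conclusion holds.
t = 12: σ(12) = 28; 28 ≥ 132/5.

t = 12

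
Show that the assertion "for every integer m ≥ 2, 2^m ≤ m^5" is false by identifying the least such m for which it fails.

m = 23

For m = 2, 3, 4, 5, …, 20, 21, 22 the conclusion holds.
m = 23: 2^m = 8388608 and m^5 = 6436343, so 8388608 > 6436343.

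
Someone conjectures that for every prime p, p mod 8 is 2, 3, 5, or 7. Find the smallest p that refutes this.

p = 17

We need the least prime p for which the claim fails.
For p = 2, 3, 5, 7, 11, 13 the conclusion holds.
p = 17: 17 mod 8 = 1 — not in {2, 3, 5, 7}.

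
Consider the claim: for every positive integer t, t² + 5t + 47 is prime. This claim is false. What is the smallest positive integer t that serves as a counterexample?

t = 38

We need the least positive integer t for which t² + 5t + 47 is not prime.
For t = 1, 2, 3, 4, …, 35, 36, 37 the conclusion holds.
t = 38: t² + 5t + 47 = 1681 = 41 × 41, composite.
Hence t = 38 is a counterexample.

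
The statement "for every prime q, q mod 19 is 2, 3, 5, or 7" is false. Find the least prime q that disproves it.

The first 4 eligible values, up to q = 7, all satisfy the conclusion.
q = 11: 11 mod 19 = 11 — not in {2, 3, 5, 7}.
Thus q = 11 disproves the claim, and no smaller q works.

q = 11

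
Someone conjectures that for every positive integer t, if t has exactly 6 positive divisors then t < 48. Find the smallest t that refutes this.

t = 12: τ(12) = 6; 12 < 48.
t = 18: τ(18) = 6; 18 < 48.
t = 20: τ(20) = 6; 20 < 48.
t = 28: τ(28) = 6; 28 < 48.
t = 32: τ(32) = 6; 32 < 48.
t = 44: τ(44) = 6; 44 < 48.
t = 45: τ(45) = 6; 45 < 48.
t = 50: τ(50) = 6; 50 ≥ 48.

t = 50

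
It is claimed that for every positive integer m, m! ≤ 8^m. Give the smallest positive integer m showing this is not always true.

m = 20

A counterexample is any positive integer m such that m! > 8^m; we check each in order.
The first 19 eligible values, up to m = 19, all satisfy the conclusion.
m = 20: m! = 2432902008176640000 and 8^m = 1152921504606846976, so 2432902008176640000 > 1152921504606846976.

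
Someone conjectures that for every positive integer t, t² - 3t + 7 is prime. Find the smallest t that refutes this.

t = 6

The first 5 eligible values, up to t = 5, all satisfy the conclusion.
t = 6: t² - 3t + 7 = 25 = 5 × 5, composite.
Thus t = 6 disproves the claim, and no smaller t works.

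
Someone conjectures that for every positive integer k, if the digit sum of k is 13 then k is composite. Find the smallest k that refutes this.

Check each positive integer k in order until the digit sum of k is 13 but k is prime.
k = 49: digit sum 13; 49 is composite.
k = 58: digit sum 13; 58 is composite.
k = 67: digit sum 13; 67 is prime, not composite.
Thus k = 67 disproves the claim, and no smaller k works.

k = 67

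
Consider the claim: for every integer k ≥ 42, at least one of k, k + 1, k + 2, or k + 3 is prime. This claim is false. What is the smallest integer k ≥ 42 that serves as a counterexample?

A counterexample is any integer k ≥ 42 such that k, k + 1, k + 2, k + 3 are all composite; we check each in order.
For k = 42, 43, 44, 45, 46, 47 the conclusion holds.
k = 48: 48 = 2 × 24; 49 = 7 × 7; 50 = 2 × 25; 51 = 3 × 17 — all composite.
Thus k = 48 disproves the claim, and no smaller k works.

k = 48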